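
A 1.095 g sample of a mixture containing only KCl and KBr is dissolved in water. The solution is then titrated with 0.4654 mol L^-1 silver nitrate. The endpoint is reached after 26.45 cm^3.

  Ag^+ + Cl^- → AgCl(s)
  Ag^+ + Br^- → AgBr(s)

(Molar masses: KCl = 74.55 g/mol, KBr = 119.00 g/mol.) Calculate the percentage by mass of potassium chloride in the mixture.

56.65 %

n(AgNO3) = 0.02645 × 0.4654 = 0.01231 mol
Let x = n(KCl), y = n(KBr).
Titrant: 1x + 1y = 0.01231;  mass: 74.55x + 119.00y = 1.095
Solving, x = 8.321 × 10^-3 mol, y = 3.989 × 10^-3 mol
mass of KCl = 8.321 × 10^-3 × 74.55 = 0.6203 g
% KCl = 0.6203 / 1.095 × 100 = 56.65 %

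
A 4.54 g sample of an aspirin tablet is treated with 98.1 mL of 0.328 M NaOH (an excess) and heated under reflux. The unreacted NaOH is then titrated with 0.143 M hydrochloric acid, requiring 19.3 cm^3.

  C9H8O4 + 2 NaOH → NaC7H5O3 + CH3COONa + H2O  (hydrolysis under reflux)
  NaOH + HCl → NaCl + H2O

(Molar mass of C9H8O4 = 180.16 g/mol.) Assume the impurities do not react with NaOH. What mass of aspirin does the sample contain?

n(NaOH) added = 0.0981 × 0.328 = 0.0322 mol
n(HCl) used in back-titration = 0.0193 × 0.143 = 2.76 × 10^-3 mol
n(NaOH) left over = 2.76 × 10^-3 mol (1:1 ratio)
n(NaOH) consumed by analyte = 0.0322 − 2.76 × 10^-3 = 0.0294 mol
From the 1:2 ratio, n(C9H8O4) = 1/2 × 0.0294 = 0.0147 mol
mass of C9H8O4 = 0.0147 × 180.16 = 2.65 g

2.65 g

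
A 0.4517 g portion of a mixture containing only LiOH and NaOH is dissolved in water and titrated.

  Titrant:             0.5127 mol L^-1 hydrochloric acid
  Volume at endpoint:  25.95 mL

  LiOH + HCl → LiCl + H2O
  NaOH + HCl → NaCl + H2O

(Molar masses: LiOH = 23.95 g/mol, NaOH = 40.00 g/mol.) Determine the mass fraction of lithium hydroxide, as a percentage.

n(HCl) = 0.02595 × 0.5127 = 0.01330 mol
Let x = n(LiOH), y = n(NaOH).
Titrant: 1x + 1y = 0.01330;  mass: 23.95x + 40.00y = 0.4517
Solving, x = 5.014 × 10^-3 mol, y = 8.290 × 10^-3 mol
mass of LiOH = 5.014 × 10^-3 × 23.95 = 0.1201 g
% LiOH = 0.1201 / 0.4517 × 100 = 26.59 %

26.59 %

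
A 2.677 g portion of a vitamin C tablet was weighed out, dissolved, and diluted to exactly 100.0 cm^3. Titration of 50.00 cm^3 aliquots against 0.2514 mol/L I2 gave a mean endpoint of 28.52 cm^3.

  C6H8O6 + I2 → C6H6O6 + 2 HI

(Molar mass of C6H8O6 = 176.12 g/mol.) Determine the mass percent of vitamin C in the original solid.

94.34 %

n(I2) per titration = 0.02852 × 0.2514 = 7.170 × 10^-3 mol
n(C6H8O6) in each aliquot = 7.170 × 10^-3 mol (1:1 ratio)
n(C6H8O6) in the whole flask = 7.170 × 10^-3 × 100.0/50.00 = 0.01434 mol
mass of C6H8O6 = 0.01434 × 176.12 = 2.526 g
% C6H8O6 = 2.526 / 2.677 × 100 = 94.34 %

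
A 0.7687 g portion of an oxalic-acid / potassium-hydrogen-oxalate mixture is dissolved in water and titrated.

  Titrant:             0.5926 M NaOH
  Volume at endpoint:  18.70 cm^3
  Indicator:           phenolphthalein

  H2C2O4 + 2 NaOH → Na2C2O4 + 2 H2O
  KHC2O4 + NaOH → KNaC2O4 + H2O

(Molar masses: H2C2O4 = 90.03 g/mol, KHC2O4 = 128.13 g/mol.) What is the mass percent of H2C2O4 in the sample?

45.88 %

n(NaOH) = 0.01870 × 0.5926 = 0.01108 mol
Let x = n(H2C2O4), y = n(KHC2O4).
Titrant: 2x + 1y = 0.01108;  mass: 90.03x + 128.13y = 0.7687
Solving, x = 3.917 × 10^-3 mol, y = 3.247 × 10^-3 mol
mass of H2C2O4 = 3.917 × 10^-3 × 90.03 = 0.3527 g
% H2C2O4 = 0.3527 / 0.7687 × 100 = 45.88 %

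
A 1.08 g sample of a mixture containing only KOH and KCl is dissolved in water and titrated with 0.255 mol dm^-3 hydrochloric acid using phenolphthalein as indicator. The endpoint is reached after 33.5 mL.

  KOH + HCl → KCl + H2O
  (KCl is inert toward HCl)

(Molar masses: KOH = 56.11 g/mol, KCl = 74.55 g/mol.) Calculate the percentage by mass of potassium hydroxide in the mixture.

n(HCl) = 0.0335 × 0.255 = 8.54 × 10^-3 mol
Let x = n(KOH), y = n(KCl).
Titrant: 1x = 8.54 × 10^-3;  mass: 56.11x + 74.55y = 1.08
Solving, x = 8.54 × 10^-3 mol, y = 8.06 × 10^-3 mol
mass of KOH = 8.54 × 10^-3 × 56.11 = 0.479 g
% KOH = 0.479 / 1.08 × 100 = 44.4 %

44.4 %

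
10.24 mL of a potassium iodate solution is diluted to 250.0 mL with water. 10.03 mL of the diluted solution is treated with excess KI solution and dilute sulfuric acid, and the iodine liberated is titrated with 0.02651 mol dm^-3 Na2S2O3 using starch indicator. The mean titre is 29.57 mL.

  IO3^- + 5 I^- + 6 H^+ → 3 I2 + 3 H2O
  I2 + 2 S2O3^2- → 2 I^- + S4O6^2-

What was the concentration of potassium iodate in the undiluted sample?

n(S2O3^2-) = 0.02957 × 0.02651 = 7.839 × 10^-4 mol
n(I2) = n(S2O3^2-)/2 = 3.920 × 10^-4 mol
From the 1:3 ratio, n(IO3^-) in the aliquot = 1/3 × 3.920 × 10^-4 = 1.307 × 10^-4 mol
[IO3^-]_dilute = 1.307 × 10^-4 / 0.01003 = 0.01303 mol/L
[IO3^-]_original = 0.01303 × 250.0/10.24 = 0.3180 mol/L

0.3180 mol/L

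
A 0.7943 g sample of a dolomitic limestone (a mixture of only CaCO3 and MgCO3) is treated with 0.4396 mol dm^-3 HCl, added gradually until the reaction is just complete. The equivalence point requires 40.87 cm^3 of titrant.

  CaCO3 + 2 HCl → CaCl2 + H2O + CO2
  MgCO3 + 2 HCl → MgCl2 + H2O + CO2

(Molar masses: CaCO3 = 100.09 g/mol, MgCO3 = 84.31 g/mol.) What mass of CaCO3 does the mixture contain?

0.2342 g

n(HCl) = 0.04087 × 0.4396 = 0.01797 mol
Let x = n(CaCO3), y = n(MgCO3).
Titrant: 2x + 2y = 0.01797;  mass: 100.09x + 84.31y = 0.7943
Solving, x = 2.340 × 10^-3 mol, y = 6.643 × 10^-3 mol
mass of CaCO3 = 2.340 × 10^-3 × 100.09 = 0.2342 g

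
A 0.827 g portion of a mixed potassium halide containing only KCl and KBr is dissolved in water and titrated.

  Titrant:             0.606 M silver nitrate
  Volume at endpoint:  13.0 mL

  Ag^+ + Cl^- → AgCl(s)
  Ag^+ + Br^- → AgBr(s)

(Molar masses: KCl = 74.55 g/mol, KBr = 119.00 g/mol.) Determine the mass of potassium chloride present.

n(AgNO3) = 0.0130 × 0.606 = 7.88 × 10^-3 mol
Let x = n(KCl), y = n(KBr).
Titrant: 1x + 1y = 7.88 × 10^-3;  mass: 74.55x + 119.00y = 0.827
Solving, x = 2.49 × 10^-3 mol, y = 5.39 × 10^-3 mol
mass of KCl = 2.49 × 10^-3 × 74.55 = 0.185 g

0.185 g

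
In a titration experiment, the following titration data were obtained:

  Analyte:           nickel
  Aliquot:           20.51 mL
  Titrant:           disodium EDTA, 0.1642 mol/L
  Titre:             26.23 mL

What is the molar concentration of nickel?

Ni^2+ + EDTA^4- → [Ni(EDTA)]^2-
n(EDTA) = 0.02623 L × 0.1642 mol/L = 4.307 × 10^-3 mol
n(Ni2+) = 4.307 × 10^-3 mol (1:1 mole ratio)
[Ni2+] = 4.307 × 10^-3 mol / 0.02051 L = 0.2100 mol/L

0.2100 mol/L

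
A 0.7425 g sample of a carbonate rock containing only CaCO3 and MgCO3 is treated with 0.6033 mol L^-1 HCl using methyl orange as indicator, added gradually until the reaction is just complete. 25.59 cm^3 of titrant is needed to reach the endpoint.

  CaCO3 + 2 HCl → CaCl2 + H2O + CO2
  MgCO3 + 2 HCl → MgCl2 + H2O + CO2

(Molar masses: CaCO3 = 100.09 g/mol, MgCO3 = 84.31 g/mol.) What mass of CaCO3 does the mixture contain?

0.5816 g

n(HCl) = 0.02559 × 0.6033 = 0.01544 mol
Let x = n(CaCO3), y = n(MgCO3).
Titrant: 2x + 2y = 0.01544;  mass: 100.09x + 84.31y = 0.7425
Solving, x = 5.811 × 10^-3 mol, y = 1.909 × 10^-3 mol
mass of CaCO3 = 5.811 × 10^-3 × 100.09 = 0.5816 g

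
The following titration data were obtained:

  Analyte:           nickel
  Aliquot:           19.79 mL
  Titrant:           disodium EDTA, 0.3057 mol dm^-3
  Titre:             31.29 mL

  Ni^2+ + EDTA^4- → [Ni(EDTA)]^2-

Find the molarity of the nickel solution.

0.4833 mol/L

n(EDTA) = 0.03129 L × 0.3057 mol/L = 9.565 × 10^-3 mol
n(Ni2+) = 9.565 × 10^-3 mol (1:1 mole ratio)
[Ni2+] = 9.565 × 10^-3 mol / 0.01979 L = 0.4833 mol/L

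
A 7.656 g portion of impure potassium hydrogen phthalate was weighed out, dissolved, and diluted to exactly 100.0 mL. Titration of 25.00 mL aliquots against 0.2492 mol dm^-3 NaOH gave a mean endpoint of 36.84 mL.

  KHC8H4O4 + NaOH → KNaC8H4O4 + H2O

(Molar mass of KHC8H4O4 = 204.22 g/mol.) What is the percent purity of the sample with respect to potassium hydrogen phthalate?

n(NaOH) per titration = 0.03684 × 0.2492 = 9.181 × 10^-3 mol
n(KHC8H4O4) in each aliquot = 9.181 × 10^-3 mol (1:1 ratio)
n(KHC8H4O4) in the whole flask = 9.181 × 10^-3 × 100.0/25.00 = 0.03672 mol
mass of KHC8H4O4 = 0.03672 × 204.22 = 7.499 g
% KHC8H4O4 = 7.499 / 7.656 × 100 = 97.95 %

97.95 %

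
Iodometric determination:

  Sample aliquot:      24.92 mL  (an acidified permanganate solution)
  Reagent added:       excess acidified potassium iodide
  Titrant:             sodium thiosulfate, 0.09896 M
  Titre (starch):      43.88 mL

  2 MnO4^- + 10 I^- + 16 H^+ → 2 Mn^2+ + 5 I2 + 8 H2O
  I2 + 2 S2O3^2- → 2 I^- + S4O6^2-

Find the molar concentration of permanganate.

0.03485 M

n(S2O3^2-) = 0.04388 × 0.09896 = 4.342 × 10^-3 mol
n(I2) = n(S2O3^2-)/2 = 2.171 × 10^-3 mol
From the 2:5 ratio, n(MnO4^-) in the aliquot = 2/5 × 2.171 × 10^-3 = 8.685 × 10^-4 mol
[MnO4^-] = 8.685 × 10^-4 / 0.02492 = 0.03485 mol/L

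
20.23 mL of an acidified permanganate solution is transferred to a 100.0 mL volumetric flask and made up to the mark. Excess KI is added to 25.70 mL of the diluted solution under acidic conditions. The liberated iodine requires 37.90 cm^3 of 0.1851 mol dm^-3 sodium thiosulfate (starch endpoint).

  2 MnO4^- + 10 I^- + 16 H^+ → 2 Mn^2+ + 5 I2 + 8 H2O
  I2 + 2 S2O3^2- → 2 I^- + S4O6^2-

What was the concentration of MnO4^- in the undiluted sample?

n(S2O3^2-) = 0.03790 × 0.1851 = 7.015 × 10^-3 mol
n(I2) = n(S2O3^2-)/2 = 3.508 × 10^-3 mol
From the 2:5 ratio, n(MnO4^-) in the aliquot = 2/5 × 3.508 × 10^-3 = 1.403 × 10^-3 mol
[MnO4^-]_dilute = 1.403 × 10^-3 / 0.02570 = 0.05459 mol/L
[MnO4^-]_original = 0.05459 × 100.0/20.23 = 0.2699 mol/L

0.2699 mol/L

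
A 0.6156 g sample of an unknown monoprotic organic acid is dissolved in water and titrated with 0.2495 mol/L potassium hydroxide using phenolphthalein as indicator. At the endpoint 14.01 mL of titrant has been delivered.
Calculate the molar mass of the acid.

176.1 g/mol

n(KOH) = 0.01401 L × 0.2495 mol/L = 3.495 × 10^-3 mol
n(HA) = 3.495 × 10^-3 mol (1:1 ratio)
M = m / n = 0.6156 g / 3.495 × 10^-3 mol = 176.1 g/mol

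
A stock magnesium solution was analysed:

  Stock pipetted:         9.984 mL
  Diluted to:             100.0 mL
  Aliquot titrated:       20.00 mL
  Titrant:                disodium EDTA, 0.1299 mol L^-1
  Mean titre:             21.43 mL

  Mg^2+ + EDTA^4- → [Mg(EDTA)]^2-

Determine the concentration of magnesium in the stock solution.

n(EDTA) = 0.02143 × 0.1299 = 2.784 × 10^-3 mol
n(Mg2+) in the aliquot = 2.784 × 10^-3 mol (1:1 ratio)
[Mg2+]_dilute = 2.784 × 10^-3 / 0.02000 = 0.1392 mol/L
Dilution factor = 100.0 / 9.984 = 10.02
[Mg2+]_stock = 0.1392 × 10.02 = 1.394 mol/L

1.394 mol/L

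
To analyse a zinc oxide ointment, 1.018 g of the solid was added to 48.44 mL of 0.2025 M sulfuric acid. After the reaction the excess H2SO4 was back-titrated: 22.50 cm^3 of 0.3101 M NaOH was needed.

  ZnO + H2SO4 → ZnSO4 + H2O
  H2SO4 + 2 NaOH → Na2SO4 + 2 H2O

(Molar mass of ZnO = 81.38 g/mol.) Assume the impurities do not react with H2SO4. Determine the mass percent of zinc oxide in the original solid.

50.53 %

n(H2SO4) added = 0.04844 × 0.2025 = 9.809 × 10^-3 mol
n(NaOH) used in back-titration = 0.02250 × 0.3101 = 6.977 × 10^-3 mol
From the 1:2 ratio, n(H2SO4) left over = 1/2 × 6.977 × 10^-3 = 3.489 × 10^-3 mol
n(H2SO4) consumed by analyte = 9.809 × 10^-3 − 3.489 × 10^-3 = 6.320 × 10^-3 mol
n(ZnO) = 6.320 × 10^-3 mol (1:1 ratio)
mass of ZnO = 6.320 × 10^-3 × 81.38 = 0.5144 g
% ZnO = 0.5144 / 1.018 × 100 = 50.53 %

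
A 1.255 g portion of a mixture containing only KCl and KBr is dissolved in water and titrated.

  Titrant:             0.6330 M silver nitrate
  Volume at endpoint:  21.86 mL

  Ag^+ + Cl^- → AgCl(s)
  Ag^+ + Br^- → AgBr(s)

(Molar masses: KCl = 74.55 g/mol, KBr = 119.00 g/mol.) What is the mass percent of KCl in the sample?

52.34 %

n(AgNO3) = 0.02186 × 0.6330 = 0.01384 mol
Let x = n(KCl), y = n(KBr).
Titrant: 1x + 1y = 0.01384;  mass: 74.55x + 119.00y = 1.255
Solving, x = 8.811 × 10^-3 mol, y = 5.026 × 10^-3 mol
mass of KCl = 8.811 × 10^-3 × 74.55 = 0.6569 g
% KCl = 0.6569 / 1.255 × 100 = 52.34 %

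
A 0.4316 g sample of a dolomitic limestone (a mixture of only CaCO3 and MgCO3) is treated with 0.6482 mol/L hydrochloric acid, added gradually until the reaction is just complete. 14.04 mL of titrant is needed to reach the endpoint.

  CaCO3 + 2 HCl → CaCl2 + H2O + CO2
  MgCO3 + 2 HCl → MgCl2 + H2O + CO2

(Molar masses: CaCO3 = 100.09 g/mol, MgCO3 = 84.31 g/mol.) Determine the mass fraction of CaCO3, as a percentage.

n(HCl) = 0.01404 × 0.6482 = 9.101 × 10^-3 mol
Let x = n(CaCO3), y = n(MgCO3).
Titrant: 2x + 2y = 9.101 × 10^-3;  mass: 100.09x + 84.31y = 0.4316
Solving, x = 3.039 × 10^-3 mol, y = 1.511 × 10^-3 mol
mass of CaCO3 = 3.039 × 10^-3 × 100.09 = 0.3042 g
% CaCO3 = 0.3042 / 0.4316 × 100 = 70.48 %

70.48 %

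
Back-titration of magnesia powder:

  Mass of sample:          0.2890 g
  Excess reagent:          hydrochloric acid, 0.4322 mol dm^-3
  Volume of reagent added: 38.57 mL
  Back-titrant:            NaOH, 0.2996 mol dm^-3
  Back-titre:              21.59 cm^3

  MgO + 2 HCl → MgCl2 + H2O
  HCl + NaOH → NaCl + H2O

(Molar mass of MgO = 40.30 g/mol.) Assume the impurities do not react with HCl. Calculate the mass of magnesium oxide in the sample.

n(HCl) added = 0.03857 × 0.4322 = 0.01667 mol
n(NaOH) used in back-titration = 0.02159 × 0.2996 = 6.468 × 10^-3 mol
n(HCl) left over = 6.468 × 10^-3 mol (1:1 ratio)
n(HCl) consumed by analyte = 0.01667 − 6.468 × 10^-3 = 0.01020 mol
From the 1:2 ratio, n(MgO) = 1/2 × 0.01020 = 5.101 × 10^-3 mol
mass of MgO = 5.101 × 10^-3 × 40.30 = 0.2056 g

0.2056 g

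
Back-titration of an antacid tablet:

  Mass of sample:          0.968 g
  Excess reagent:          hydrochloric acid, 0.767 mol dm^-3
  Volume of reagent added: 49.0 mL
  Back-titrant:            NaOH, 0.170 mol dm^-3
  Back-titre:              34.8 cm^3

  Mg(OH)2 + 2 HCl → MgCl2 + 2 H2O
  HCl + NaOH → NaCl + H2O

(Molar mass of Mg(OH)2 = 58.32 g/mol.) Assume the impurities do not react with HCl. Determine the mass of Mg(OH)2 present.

n(HCl) added = 0.0490 × 0.767 = 0.0376 mol
n(NaOH) used in back-titration = 0.0348 × 0.170 = 5.92 × 10^-3 mol
n(HCl) left over = 5.92 × 10^-3 mol (1:1 ratio)
n(HCl) consumed by analyte = 0.0376 − 5.92 × 10^-3 = 0.0317 mol
From the 1:2 ratio, n(Mg(OH)2) = 1/2 × 0.0317 = 0.0158 mol
mass of Mg(OH)2 = 0.0158 × 58.32 = 0.923 g

0.923 g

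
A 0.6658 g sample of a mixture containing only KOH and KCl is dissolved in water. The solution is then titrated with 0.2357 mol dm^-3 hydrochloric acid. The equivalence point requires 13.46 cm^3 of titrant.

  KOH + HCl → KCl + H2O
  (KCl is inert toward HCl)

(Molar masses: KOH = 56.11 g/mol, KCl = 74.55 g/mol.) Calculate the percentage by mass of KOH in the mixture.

n(HCl) = 0.01346 × 0.2357 = 3.173 × 10^-3 mol
Let x = n(KOH), y = n(KCl).
Titrant: 1x = 3.173 × 10^-3;  mass: 56.11x + 74.55y = 0.6658
Solving, x = 3.173 × 10^-3 mol, y = 6.543 × 10^-3 mol
mass of KOH = 3.173 × 10^-3 × 56.11 = 0.1780 g
% KOH = 0.1780 / 0.6658 × 100 = 26.74 %

26.74 %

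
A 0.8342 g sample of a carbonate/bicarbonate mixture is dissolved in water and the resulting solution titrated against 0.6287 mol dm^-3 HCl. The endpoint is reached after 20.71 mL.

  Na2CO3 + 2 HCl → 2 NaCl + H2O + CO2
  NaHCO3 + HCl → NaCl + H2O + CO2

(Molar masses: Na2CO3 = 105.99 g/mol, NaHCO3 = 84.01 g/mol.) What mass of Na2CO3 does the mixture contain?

n(HCl) = 0.02071 × 0.6287 = 0.01302 mol
Let x = n(Na2CO3), y = n(NaHCO3).
Titrant: 2x + 1y = 0.01302;  mass: 105.99x + 84.01y = 0.8342
Solving, x = 4.186 × 10^-3 mol, y = 4.649 × 10^-3 mol
mass of Na2CO3 = 4.186 × 10^-3 × 105.99 = 0.4436 g

0.4436 g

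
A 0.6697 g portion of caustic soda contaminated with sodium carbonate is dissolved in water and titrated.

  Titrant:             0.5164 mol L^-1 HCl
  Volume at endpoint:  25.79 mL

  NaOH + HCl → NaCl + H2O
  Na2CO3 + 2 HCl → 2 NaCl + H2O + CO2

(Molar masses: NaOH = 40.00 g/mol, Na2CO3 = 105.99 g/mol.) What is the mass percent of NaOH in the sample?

16.59 %

n(HCl) = 0.02579 × 0.5164 = 0.01332 mol
Let x = n(NaOH), y = n(Na2CO3).
Titrant: 1x + 2y = 0.01332;  mass: 40.00x + 105.99y = 0.6697
Solving, x = 2.777 × 10^-3 mol, y = 5.271 × 10^-3 mol
mass of NaOH = 2.777 × 10^-3 × 40.00 = 0.1111 g
% NaOH = 0.1111 / 0.6697 × 100 = 16.59 %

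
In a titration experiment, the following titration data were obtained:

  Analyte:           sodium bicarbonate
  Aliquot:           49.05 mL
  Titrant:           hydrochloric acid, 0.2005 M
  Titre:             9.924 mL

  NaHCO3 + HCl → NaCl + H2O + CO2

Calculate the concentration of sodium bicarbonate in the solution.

0.04057 M

n(HCl) = 0.009924 L × 0.2005 mol/L = 1.990 × 10^-3 mol
n(NaHCO3) = 1.990 × 10^-3 mol (1:1 mole ratio)
[NaHCO3] = 1.990 × 10^-3 mol / 0.04905 L = 0.04057 mol/L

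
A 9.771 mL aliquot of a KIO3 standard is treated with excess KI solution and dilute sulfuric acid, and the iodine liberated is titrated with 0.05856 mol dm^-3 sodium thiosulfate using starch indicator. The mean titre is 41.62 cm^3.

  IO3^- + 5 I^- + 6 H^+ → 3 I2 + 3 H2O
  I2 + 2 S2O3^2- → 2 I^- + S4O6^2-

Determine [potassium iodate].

0.04157 mol/L

n(S2O3^2-) = 0.04162 × 0.05856 = 2.437 × 10^-3 mol
n(I2) = n(S2O3^2-)/2 = 1.219 × 10^-3 mol
From the 1:3 ratio, n(IO3^-) in the aliquot = 1/3 × 1.219 × 10^-3 = 4.062 × 10^-4 mol
[IO3^-] = 4.062 × 10^-4 / 0.009771 = 0.04157 mol/L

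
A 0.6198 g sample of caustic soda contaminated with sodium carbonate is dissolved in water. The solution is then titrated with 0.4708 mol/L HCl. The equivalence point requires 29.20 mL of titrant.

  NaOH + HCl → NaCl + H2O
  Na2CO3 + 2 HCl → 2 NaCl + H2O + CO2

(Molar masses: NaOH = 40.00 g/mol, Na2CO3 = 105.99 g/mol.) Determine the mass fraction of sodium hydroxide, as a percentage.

n(HCl) = 0.02920 × 0.4708 = 0.01375 mol
Let x = n(NaOH), y = n(Na2CO3).
Titrant: 1x + 2y = 0.01375;  mass: 40.00x + 105.99y = 0.6198
Solving, x = 8.368 × 10^-3 mol, y = 2.690 × 10^-3 mol
mass of NaOH = 8.368 × 10^-3 × 40.00 = 0.3347 g
% NaOH = 0.3347 / 0.6198 × 100 = 54.00 %

54.00 %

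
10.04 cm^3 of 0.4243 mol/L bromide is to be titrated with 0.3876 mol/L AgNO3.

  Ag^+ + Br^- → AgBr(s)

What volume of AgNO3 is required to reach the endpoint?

n(Br-) = 0.01004 L × 0.4243 mol/L = 4.260 × 10^-3 mol
n(AgNO3) = 4.260 × 10^-3 mol (1:1 stoichiometry)
V(AgNO3) = 4.260 × 10^-3 mol / 0.3876 mol/L = 0.01099 L = 10.99 mL

10.99 mL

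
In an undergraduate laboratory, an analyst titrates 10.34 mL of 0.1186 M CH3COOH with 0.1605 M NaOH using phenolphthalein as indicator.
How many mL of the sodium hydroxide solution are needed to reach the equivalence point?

CH3COOH + NaOH → CH3COONa + H2O
n(CH3COOH) = 0.01034 L × 0.1186 mol/L = 1.226 × 10^-3 mol
n(NaOH) = 1.226 × 10^-3 mol (1:1 stoichiometry)
V(NaOH) = 1.226 × 10^-3 mol / 0.1605 mol/L = 0.007641 L = 7.641 mL

7.641 mL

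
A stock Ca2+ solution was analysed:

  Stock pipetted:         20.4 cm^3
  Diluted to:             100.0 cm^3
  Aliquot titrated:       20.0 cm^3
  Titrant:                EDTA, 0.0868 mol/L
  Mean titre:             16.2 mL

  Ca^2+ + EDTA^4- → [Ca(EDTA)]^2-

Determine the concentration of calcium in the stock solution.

n(EDTA) = 0.0162 × 0.0868 = 1.41 × 10^-3 mol
n(Ca2+) in the aliquot = 1.41 × 10^-3 mol (1:1 ratio)
[Ca2+]_dilute = 1.41 × 10^-3 / 0.0200 = 0.0703 mol/L
Dilution factor = 100.0 / 20.4 = 4.902
[Ca2+]_stock = 0.0703 × 4.902 = 0.345 mol/L

0.345 mol/L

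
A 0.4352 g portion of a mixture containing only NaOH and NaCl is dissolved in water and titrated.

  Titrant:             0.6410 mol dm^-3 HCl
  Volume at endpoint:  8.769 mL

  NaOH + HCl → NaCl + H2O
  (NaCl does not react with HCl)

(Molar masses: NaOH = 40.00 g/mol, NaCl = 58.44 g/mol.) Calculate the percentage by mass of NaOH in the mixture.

n(HCl) = 0.008769 × 0.6410 = 5.621 × 10^-3 mol
Let x = n(NaOH), y = n(NaCl).
Titrant: 1x = 5.621 × 10^-3;  mass: 40.00x + 58.44y = 0.4352
Solving, x = 5.621 × 10^-3 mol, y = 3.600 × 10^-3 mol
mass of NaOH = 5.621 × 10^-3 × 40.00 = 0.2248 g
% NaOH = 0.2248 / 0.4352 × 100 = 51.66 %

51.66 %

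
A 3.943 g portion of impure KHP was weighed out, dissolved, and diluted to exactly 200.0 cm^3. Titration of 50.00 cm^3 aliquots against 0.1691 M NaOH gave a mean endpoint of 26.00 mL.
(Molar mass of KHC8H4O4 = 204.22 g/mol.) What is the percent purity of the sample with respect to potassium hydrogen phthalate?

91.09 %

KHC8H4O4 + NaOH → KNaC8H4O4 + H2O
n(NaOH) per titration = 0.02600 × 0.1691 = 4.397 × 10^-3 mol
n(KHC8H4O4) in each aliquot = 4.397 × 10^-3 mol (1:1 ratio)
n(KHC8H4O4) in the whole flask = 4.397 × 10^-3 × 200.0/50.00 = 0.01759 mol
mass of KHC8H4O4 = 0.01759 × 204.22 = 3.591 g
% KHC8H4O4 = 3.591 / 3.943 × 100 = 91.09 %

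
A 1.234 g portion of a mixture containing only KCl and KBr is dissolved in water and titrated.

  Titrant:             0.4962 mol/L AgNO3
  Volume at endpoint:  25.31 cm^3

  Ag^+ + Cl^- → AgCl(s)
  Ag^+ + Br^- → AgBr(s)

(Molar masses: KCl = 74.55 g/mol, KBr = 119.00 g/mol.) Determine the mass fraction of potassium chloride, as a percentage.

n(AgNO3) = 0.02531 × 0.4962 = 0.01256 mol
Let x = n(KCl), y = n(KBr).
Titrant: 1x + 1y = 0.01256;  mass: 74.55x + 119.00y = 1.234
Solving, x = 5.861 × 10^-3 mol, y = 6.698 × 10^-3 mol
mass of KCl = 5.861 × 10^-3 × 74.55 = 0.4369 g
% KCl = 0.4369 / 1.234 × 100 = 35.41 %

35.41 %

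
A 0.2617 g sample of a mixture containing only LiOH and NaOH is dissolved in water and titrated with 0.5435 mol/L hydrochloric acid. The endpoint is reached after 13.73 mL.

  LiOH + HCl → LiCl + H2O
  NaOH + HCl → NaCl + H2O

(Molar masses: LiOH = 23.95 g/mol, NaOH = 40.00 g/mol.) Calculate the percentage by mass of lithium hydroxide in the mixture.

20.98 %

n(HCl) = 0.01373 × 0.5435 = 7.462 × 10^-3 mol
Let x = n(LiOH), y = n(NaOH).
Titrant: 1x + 1y = 7.462 × 10^-3;  mass: 23.95x + 40.00y = 0.2617
Solving, x = 2.292 × 10^-3 mol, y = 5.170 × 10^-3 mol
mass of LiOH = 2.292 × 10^-3 × 23.95 = 0.05490 g
% LiOH = 0.05490 / 0.2617 × 100 = 20.98 %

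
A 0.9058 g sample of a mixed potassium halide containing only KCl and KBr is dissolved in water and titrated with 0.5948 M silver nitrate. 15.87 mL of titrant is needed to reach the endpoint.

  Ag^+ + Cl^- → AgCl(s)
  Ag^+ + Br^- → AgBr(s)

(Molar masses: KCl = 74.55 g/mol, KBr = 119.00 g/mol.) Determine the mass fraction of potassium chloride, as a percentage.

n(AgNO3) = 0.01587 × 0.5948 = 9.439 × 10^-3 mol
Let x = n(KCl), y = n(KBr).
Titrant: 1x + 1y = 9.439 × 10^-3;  mass: 74.55x + 119.00y = 0.9058
Solving, x = 4.893 × 10^-3 mol, y = 4.546 × 10^-3 mol
mass of KCl = 4.893 × 10^-3 × 74.55 = 0.3648 g
% KCl = 0.3648 / 0.9058 × 100 = 40.27 %

40.27 %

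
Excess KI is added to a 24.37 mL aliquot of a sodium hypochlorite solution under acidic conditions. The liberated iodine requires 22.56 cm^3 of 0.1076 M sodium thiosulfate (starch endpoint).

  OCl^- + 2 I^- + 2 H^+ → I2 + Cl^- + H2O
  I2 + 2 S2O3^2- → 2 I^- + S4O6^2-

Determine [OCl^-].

n(S2O3^2-) = 0.02256 × 0.1076 = 2.427 × 10^-3 mol
n(I2) = n(S2O3^2-)/2 = 1.214 × 10^-3 mol
n(OCl^-) in the aliquot = 1.214 × 10^-3 mol (1:1 ratio)
[OCl^-] = 1.214 × 10^-3 / 0.02437 = 0.04980 mol/L

0.04980 M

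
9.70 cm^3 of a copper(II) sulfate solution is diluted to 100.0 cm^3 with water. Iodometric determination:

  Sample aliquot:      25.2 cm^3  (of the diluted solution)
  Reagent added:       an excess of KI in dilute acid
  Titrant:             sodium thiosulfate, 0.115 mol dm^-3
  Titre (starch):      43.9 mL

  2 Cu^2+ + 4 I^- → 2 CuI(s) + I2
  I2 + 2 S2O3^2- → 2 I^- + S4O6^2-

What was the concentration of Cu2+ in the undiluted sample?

n(S2O3^2-) = 0.0439 × 0.115 = 5.05 × 10^-3 mol
n(I2) = n(S2O3^2-)/2 = 2.52 × 10^-3 mol
From the 2:1 ratio, n(Cu2+) in the aliquot = 2/1 × 2.52 × 10^-3 = 5.05 × 10^-3 mol
[Cu2+]_dilute = 5.05 × 10^-3 / 0.0252 = 0.200 mol/L
[Cu2+]_original = 0.200 × 100.0/9.70 = 2.07 mol/L

2.07 mol/L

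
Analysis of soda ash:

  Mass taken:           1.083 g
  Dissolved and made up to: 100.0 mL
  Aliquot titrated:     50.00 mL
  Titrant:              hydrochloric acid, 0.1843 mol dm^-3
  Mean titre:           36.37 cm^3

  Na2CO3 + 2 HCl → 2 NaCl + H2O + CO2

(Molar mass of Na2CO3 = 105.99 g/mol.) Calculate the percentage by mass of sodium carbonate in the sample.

n(HCl) per titration = 0.03637 × 0.1843 = 6.703 × 10^-3 mol
From the 1:2 ratio, n(Na2CO3) in each aliquot = 1/2 × 6.703 × 10^-3 = 3.351 × 10^-3 mol
n(Na2CO3) in the whole flask = 3.351 × 10^-3 × 100.0/50.00 = 6.703 × 10^-3 mol
mass of Na2CO3 = 6.703 × 10^-3 × 105.99 = 0.7105 g
% Na2CO3 = 0.7105 / 1.083 × 100 = 65.60 %

65.60 %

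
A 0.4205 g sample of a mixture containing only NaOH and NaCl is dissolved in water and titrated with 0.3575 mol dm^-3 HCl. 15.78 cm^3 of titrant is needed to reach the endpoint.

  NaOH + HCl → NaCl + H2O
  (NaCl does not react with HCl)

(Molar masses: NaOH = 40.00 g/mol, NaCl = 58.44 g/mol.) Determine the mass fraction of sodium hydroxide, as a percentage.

n(HCl) = 0.01578 × 0.3575 = 5.641 × 10^-3 mol
Let x = n(NaOH), y = n(NaCl).
Titrant: 1x = 5.641 × 10^-3;  mass: 40.00x + 58.44y = 0.4205
Solving, x = 5.641 × 10^-3 mol, y = 3.334 × 10^-3 mol
mass of NaOH = 5.641 × 10^-3 × 40.00 = 0.2257 g
% NaOH = 0.2257 / 0.4205 × 100 = 53.66 %

53.66 %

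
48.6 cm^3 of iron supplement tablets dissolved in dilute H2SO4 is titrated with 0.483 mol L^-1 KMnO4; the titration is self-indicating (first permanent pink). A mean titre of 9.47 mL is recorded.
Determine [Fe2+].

0.471 mol/L

MnO4^- + 5 Fe^2+ + 8 H^+ → Mn^2+ + 5 Fe^3+ + 4 H2O
n(KMnO4) = 0.00947 L × 0.483 mol/L = 4.57 × 10^-3 mol
From the 5:1 mole ratio, n(Fe2+) = 5/1 × 4.57 × 10^-3 = 0.0229 mol
[Fe2+] = 0.0229 mol / 0.0486 L = 0.471 mol/L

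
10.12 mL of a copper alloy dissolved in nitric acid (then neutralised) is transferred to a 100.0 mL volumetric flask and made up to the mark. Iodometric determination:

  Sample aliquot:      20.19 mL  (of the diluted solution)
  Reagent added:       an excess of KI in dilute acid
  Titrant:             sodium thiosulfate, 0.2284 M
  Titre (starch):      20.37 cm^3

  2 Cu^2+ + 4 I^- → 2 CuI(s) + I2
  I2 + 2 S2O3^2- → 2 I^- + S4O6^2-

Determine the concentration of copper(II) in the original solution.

n(S2O3^2-) = 0.02037 × 0.2284 = 4.653 × 10^-3 mol
n(I2) = n(S2O3^2-)/2 = 2.326 × 10^-3 mol
From the 2:1 ratio, n(Cu2+) in the aliquot = 2/1 × 2.326 × 10^-3 = 4.653 × 10^-3 mol
[Cu2+]_dilute = 4.653 × 10^-3 / 0.02019 = 0.2304 mol/L
[Cu2+]_original = 0.2304 × 100.0/10.12 = 2.277 mol/L

2.277 M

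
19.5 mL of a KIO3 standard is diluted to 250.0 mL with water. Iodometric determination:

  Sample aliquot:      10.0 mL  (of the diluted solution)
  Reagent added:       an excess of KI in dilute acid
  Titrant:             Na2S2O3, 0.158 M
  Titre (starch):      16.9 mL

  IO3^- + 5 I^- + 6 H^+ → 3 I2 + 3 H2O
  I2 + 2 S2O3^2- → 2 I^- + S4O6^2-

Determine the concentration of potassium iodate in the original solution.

n(S2O3^2-) = 0.0169 × 0.158 = 2.67 × 10^-3 mol
n(I2) = n(S2O3^2-)/2 = 1.34 × 10^-3 mol
From the 1:3 ratio, n(IO3^-) in the aliquot = 1/3 × 1.34 × 10^-3 = 4.45 × 10^-4 mol
[IO3^-]_dilute = 4.45 × 10^-4 / 0.0100 = 0.0445 mol/L
[IO3^-]_original = 0.0445 × 250.0/19.5 = 0.571 mol/L

0.571 M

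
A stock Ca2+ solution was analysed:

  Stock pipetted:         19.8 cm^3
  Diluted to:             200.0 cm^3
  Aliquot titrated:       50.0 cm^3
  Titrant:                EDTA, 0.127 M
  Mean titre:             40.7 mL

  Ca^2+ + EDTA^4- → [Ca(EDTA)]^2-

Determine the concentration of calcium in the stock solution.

n(EDTA) = 0.0407 × 0.127 = 5.17 × 10^-3 mol
n(Ca2+) in the aliquot = 5.17 × 10^-3 mol (1:1 ratio)
[Ca2+]_dilute = 5.17 × 10^-3 / 0.0500 = 0.103 mol/L
Dilution factor = 200.0 / 19.8 = 10.10
[Ca2+]_stock = 0.103 × 10.10 = 1.04 mol/L

1.04 M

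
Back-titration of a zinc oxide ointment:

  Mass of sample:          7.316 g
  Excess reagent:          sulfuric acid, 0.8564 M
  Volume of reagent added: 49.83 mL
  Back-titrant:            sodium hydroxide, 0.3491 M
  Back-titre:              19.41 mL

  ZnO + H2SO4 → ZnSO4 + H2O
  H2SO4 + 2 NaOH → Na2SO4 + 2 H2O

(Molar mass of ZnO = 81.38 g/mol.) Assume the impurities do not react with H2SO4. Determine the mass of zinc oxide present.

n(H2SO4) added = 0.04983 × 0.8564 = 0.04267 mol
n(NaOH) used in back-titration = 0.01941 × 0.3491 = 6.776 × 10^-3 mol
From the 1:2 ratio, n(H2SO4) left over = 1/2 × 6.776 × 10^-3 = 3.388 × 10^-3 mol
n(H2SO4) consumed by analyte = 0.04267 − 3.388 × 10^-3 = 0.03929 mol
n(ZnO) = 0.03929 mol (1:1 ratio)
mass of ZnO = 0.03929 × 81.38 = 3.197 g

3.197 g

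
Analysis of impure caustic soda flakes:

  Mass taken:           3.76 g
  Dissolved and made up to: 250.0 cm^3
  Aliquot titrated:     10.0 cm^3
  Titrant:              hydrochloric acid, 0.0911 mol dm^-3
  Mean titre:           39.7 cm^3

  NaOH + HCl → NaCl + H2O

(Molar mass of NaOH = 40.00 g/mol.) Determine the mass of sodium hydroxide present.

n(HCl) per titration = 0.0397 × 0.0911 = 3.62 × 10^-3 mol
n(NaOH) in each aliquot = 3.62 × 10^-3 mol (1:1 ratio)
n(NaOH) in the whole flask = 3.62 × 10^-3 × 250.0/10.0 = 0.0904 mol
mass of NaOH = 0.0904 × 40.00 = 3.62 g

3.62 g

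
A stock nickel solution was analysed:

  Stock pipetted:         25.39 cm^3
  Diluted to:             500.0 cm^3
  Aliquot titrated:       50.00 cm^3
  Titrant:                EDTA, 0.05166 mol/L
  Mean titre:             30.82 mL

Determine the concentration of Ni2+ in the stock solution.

0.6271 mol/L

Ni^2+ + EDTA^4- → [Ni(EDTA)]^2-
n(EDTA) = 0.03082 × 0.05166 = 1.592 × 10^-3 mol
n(Ni2+) in the aliquot = 1.592 × 10^-3 mol (1:1 ratio)
[Ni2+]_dilute = 1.592 × 10^-3 / 0.05000 = 0.03184 mol/L
Dilution factor = 500.0 / 25.39 = 19.69
[Ni2+]_stock = 0.03184 × 19.69 = 0.6271 mol/L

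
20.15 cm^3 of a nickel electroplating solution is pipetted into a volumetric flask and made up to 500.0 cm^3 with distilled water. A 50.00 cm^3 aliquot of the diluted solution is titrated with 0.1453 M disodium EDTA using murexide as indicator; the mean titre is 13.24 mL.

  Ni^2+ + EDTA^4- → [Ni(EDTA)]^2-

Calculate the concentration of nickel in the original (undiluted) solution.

0.9547 M

n(EDTA) = 0.01324 × 0.1453 = 1.924 × 10^-3 mol
n(Ni2+) in the aliquot = 1.924 × 10^-3 mol (1:1 ratio)
[Ni2+]_dilute = 1.924 × 10^-3 / 0.05000 = 0.03848 mol/L
Dilution factor = 500.0 / 20.15 = 24.81
[Ni2+]_stock = 0.03848 × 24.81 = 0.9547 mol/L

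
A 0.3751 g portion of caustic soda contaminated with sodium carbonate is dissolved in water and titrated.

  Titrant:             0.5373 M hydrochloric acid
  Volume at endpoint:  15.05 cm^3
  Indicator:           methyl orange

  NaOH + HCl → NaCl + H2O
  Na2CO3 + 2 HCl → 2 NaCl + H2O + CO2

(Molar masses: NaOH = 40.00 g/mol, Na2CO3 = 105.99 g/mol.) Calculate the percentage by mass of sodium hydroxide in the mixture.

43.85 %

n(HCl) = 0.01505 × 0.5373 = 8.086 × 10^-3 mol
Let x = n(NaOH), y = n(Na2CO3).
Titrant: 1x + 2y = 8.086 × 10^-3;  mass: 40.00x + 105.99y = 0.3751
Solving, x = 4.112 × 10^-3 mol, y = 1.987 × 10^-3 mol
mass of NaOH = 4.112 × 10^-3 × 40.00 = 0.1645 g
% NaOH = 0.1645 / 0.3751 × 100 = 43.85 %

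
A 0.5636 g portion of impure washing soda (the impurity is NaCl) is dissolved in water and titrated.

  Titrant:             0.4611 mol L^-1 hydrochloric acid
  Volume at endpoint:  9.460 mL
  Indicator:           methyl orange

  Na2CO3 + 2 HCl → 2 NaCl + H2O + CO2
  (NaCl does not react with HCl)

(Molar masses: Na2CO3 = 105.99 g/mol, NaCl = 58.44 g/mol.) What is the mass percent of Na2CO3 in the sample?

n(HCl) = 0.009460 × 0.4611 = 4.362 × 10^-3 mol
Let x = n(Na2CO3), y = n(NaCl).
Titrant: 2x = 4.362 × 10^-3;  mass: 105.99x + 58.44y = 0.5636
Solving, x = 2.181 × 10^-3 mol, y = 5.688 × 10^-3 mol
mass of Na2CO3 = 2.181 × 10^-3 × 105.99 = 0.2312 g
% Na2CO3 = 0.2312 / 0.5636 × 100 = 41.02 %

41.02 %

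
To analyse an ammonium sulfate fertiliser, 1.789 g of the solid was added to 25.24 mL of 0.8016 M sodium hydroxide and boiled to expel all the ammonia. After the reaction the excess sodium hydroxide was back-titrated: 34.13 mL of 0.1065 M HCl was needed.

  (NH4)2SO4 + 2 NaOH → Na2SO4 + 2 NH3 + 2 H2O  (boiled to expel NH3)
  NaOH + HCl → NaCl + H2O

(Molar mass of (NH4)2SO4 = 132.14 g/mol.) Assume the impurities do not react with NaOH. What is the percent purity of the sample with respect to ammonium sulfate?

n(NaOH) added = 0.02524 × 0.8016 = 0.02023 mol
n(HCl) used in back-titration = 0.03413 × 0.1065 = 3.635 × 10^-3 mol
n(NaOH) left over = 3.635 × 10^-3 mol (1:1 ratio)
n(NaOH) consumed by analyte = 0.02023 − 3.635 × 10^-3 = 0.01660 mol
From the 1:2 ratio, n((NH4)2SO4) = 1/2 × 0.01660 = 8.299 × 10^-3 mol
mass of (NH4)2SO4 = 8.299 × 10^-3 × 132.14 = 1.097 g
% (NH4)2SO4 = 1.097 / 1.789 × 100 = 61.30 %

61.30 %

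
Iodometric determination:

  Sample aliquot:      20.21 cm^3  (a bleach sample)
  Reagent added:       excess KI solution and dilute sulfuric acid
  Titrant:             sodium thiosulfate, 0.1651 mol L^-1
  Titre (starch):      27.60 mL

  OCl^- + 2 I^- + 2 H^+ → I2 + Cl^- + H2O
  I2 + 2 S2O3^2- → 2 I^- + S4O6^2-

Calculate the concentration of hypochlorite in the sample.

n(S2O3^2-) = 0.02760 × 0.1651 = 4.557 × 10^-3 mol
n(I2) = n(S2O3^2-)/2 = 2.278 × 10^-3 mol
n(OCl^-) in the aliquot = 2.278 × 10^-3 mol (1:1 ratio)
[OCl^-] = 2.278 × 10^-3 / 0.02021 = 0.1127 mol/L

0.1127 mol/L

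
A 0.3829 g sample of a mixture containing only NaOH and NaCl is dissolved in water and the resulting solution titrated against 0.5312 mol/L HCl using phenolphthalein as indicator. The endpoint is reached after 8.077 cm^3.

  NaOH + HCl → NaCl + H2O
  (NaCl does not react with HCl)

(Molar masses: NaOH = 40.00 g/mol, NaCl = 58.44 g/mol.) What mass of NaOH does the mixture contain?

0.1716 g

n(HCl) = 0.008077 × 0.5312 = 4.291 × 10^-3 mol
Let x = n(NaOH), y = n(NaCl).
Titrant: 1x = 4.291 × 10^-3;  mass: 40.00x + 58.44y = 0.3829
Solving, x = 4.291 × 10^-3 mol, y = 3.615 × 10^-3 mol
mass of NaOH = 4.291 × 10^-3 × 40.00 = 0.1716 g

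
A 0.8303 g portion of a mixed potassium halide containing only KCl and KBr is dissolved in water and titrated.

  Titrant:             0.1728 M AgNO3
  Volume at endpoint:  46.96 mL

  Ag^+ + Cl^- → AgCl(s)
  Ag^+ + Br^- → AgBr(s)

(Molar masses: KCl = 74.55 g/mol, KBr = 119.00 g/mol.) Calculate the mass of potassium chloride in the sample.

n(AgNO3) = 0.04696 × 0.1728 = 8.115 × 10^-3 mol
Let x = n(KCl), y = n(KBr).
Titrant: 1x + 1y = 8.115 × 10^-3;  mass: 74.55x + 119.00y = 0.8303
Solving, x = 3.045 × 10^-3 mol, y = 5.070 × 10^-3 mol
mass of KCl = 3.045 × 10^-3 × 74.55 = 0.2270 g

0.2270 g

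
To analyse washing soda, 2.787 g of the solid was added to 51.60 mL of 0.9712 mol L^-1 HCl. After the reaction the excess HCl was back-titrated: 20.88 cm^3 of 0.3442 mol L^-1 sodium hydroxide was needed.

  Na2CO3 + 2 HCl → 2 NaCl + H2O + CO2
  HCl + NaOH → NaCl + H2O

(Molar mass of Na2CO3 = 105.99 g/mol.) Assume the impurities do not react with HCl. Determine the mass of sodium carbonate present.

2.275 g

n(HCl) added = 0.05160 × 0.9712 = 0.05011 mol
n(NaOH) used in back-titration = 0.02088 × 0.3442 = 7.187 × 10^-3 mol
n(HCl) left over = 7.187 × 10^-3 mol (1:1 ratio)
n(HCl) consumed by analyte = 0.05011 − 7.187 × 10^-3 = 0.04293 mol
From the 1:2 ratio, n(Na2CO3) = 1/2 × 0.04293 = 0.02146 mol
mass of Na2CO3 = 0.02146 × 105.99 = 2.275 g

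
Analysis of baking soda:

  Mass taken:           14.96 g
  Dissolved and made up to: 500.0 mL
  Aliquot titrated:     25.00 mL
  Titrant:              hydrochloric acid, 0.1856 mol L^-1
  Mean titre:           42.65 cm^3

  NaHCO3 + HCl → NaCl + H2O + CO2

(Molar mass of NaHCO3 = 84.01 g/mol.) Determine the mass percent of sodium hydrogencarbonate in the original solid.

n(HCl) per titration = 0.04265 × 0.1856 = 7.916 × 10^-3 mol
n(NaHCO3) in each aliquot = 7.916 × 10^-3 mol (1:1 ratio)
n(NaHCO3) in the whole flask = 7.916 × 10^-3 × 500.0/25.00 = 0.1583 mol
mass of NaHCO3 = 0.1583 × 84.01 = 13.30 g
% NaHCO3 = 13.30 / 14.96 × 100 = 88.91 %

88.91 %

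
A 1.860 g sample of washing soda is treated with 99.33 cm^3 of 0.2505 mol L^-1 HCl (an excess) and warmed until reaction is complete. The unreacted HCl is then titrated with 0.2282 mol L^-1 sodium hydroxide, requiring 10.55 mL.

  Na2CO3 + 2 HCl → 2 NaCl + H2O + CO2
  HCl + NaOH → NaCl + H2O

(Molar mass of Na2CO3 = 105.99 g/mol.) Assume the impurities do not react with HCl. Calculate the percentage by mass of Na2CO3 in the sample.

n(HCl) added = 0.09933 × 0.2505 = 0.02488 mol
n(NaOH) used in back-titration = 0.01055 × 0.2282 = 2.408 × 10^-3 mol
n(HCl) left over = 2.408 × 10^-3 mol (1:1 ratio)
n(HCl) consumed by analyte = 0.02488 − 2.408 × 10^-3 = 0.02247 mol
From the 1:2 ratio, n(Na2CO3) = 1/2 × 0.02247 = 0.01124 mol
mass of Na2CO3 = 0.01124 × 105.99 = 1.191 g
% Na2CO3 = 1.191 / 1.860 × 100 = 64.03 %

64.03 %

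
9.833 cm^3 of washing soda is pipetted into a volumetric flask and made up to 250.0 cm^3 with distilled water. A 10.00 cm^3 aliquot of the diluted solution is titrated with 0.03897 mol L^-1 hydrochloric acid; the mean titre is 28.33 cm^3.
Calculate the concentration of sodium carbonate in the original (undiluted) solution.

Na2CO3 + 2 HCl → 2 NaCl + H2O + CO2
n(HCl) = 0.02833 × 0.03897 = 1.104 × 10^-3 mol
From the 1:2 ratio, n(Na2CO3) in the aliquot = 1/2 × 1.104 × 10^-3 = 5.520 × 10^-4 mol
[Na2CO3]_dilute = 5.520 × 10^-4 / 0.01000 = 0.05520 mol/L
Dilution factor = 250.0 / 9.833 = 25.42
[Na2CO3]_stock = 0.05520 × 25.42 = 1.403 mol/L

1.403 mol/L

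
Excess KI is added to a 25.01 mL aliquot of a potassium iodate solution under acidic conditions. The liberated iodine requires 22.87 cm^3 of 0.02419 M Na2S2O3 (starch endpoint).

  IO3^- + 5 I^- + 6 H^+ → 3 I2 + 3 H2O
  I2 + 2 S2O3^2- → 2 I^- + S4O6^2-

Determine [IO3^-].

0.003687 M

n(S2O3^2-) = 0.02287 × 0.02419 = 5.532 × 10^-4 mol
n(I2) = n(S2O3^2-)/2 = 2.766 × 10^-4 mol
From the 1:3 ratio, n(IO3^-) in the aliquot = 1/3 × 2.766 × 10^-4 = 9.220 × 10^-5 mol
[IO3^-] = 9.220 × 10^-5 / 0.02501 = 0.003687 mol/L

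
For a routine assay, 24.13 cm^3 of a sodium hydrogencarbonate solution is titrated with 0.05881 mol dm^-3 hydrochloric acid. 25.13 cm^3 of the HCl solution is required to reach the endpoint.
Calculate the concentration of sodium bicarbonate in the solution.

0.06125 mol/L

NaHCO3 + HCl → NaCl + H2O + CO2
n(HCl) = 0.02513 L × 0.05881 mol/L = 1.478 × 10^-3 mol
n(NaHCO3) = 1.478 × 10^-3 mol (1:1 mole ratio)
[NaHCO3] = 1.478 × 10^-3 mol / 0.02413 L = 0.06125 mol/L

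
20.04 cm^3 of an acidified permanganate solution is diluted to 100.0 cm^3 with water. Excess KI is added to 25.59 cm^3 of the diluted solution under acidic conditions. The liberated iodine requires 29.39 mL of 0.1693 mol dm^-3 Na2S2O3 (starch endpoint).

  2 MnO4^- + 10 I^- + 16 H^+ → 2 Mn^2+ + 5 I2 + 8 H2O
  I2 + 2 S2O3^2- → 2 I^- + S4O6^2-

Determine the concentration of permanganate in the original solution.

n(S2O3^2-) = 0.02939 × 0.1693 = 4.976 × 10^-3 mol
n(I2) = n(S2O3^2-)/2 = 2.488 × 10^-3 mol
From the 2:5 ratio, n(MnO4^-) in the aliquot = 2/5 × 2.488 × 10^-3 = 9.951 × 10^-4 mol
[MnO4^-]_dilute = 9.951 × 10^-4 / 0.02559 = 0.03889 mol/L
[MnO4^-]_original = 0.03889 × 100.0/20.04 = 0.1941 mol/L

0.1941 mol/L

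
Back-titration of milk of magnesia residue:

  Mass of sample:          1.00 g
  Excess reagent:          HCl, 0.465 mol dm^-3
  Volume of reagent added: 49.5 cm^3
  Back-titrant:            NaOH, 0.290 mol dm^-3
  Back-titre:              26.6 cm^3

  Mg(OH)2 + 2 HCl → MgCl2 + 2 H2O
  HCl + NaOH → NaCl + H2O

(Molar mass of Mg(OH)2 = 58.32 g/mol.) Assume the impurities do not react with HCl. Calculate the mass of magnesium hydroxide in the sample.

n(HCl) added = 0.0495 × 0.465 = 0.0230 mol
n(NaOH) used in back-titration = 0.0266 × 0.290 = 7.71 × 10^-3 mol
n(HCl) left over = 7.71 × 10^-3 mol (1:1 ratio)
n(HCl) consumed by analyte = 0.0230 − 7.71 × 10^-3 = 0.0153 mol
From the 1:2 ratio, n(Mg(OH)2) = 1/2 × 0.0153 = 7.65 × 10^-3 mol
mass of Mg(OH)2 = 7.65 × 10^-3 × 58.32 = 0.446 g

0.446 g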